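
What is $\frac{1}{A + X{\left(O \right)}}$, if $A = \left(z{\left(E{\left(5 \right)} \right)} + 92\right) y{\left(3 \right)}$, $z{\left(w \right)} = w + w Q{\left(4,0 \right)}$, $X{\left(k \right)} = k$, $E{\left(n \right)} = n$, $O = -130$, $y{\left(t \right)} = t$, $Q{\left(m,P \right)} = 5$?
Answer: $\frac{1}{236} \approx 0.0042373$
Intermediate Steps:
$z{\left(w \right)} = 6 w$ ($z{\left(w \right)} = w + w 5 = w + 5 w = 6 w$)
$A = 366$ ($A = \left(6 \cdot 5 + 92\right) 3 = \left(30 + 92\right) 3 = 122 \cdot 3 = 366$)
$\frac{1}{A + X{\left(O \right)}} = \frac{1}{366 - 130} = \frac{1}{236}$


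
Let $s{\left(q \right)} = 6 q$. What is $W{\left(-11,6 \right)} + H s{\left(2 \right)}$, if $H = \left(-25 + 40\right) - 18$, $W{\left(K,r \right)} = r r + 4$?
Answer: $4$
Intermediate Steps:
$W{\left(K,r \right)} = 4 + r^{2}$ ($W{\left(K,r \right)} = r^{2} + 4 = 4 + r^{2}$)
$H = -3$ ($H = 15 - 18 = -3$)
$W{\left(-11,6 \right)} + H s{\left(2 \right)} = \left(4 + 6^{2}\right) - 3 \cdot 6 \cdot 2 = \left(4 + 36\right) - 36 = 40 - 36 = 4$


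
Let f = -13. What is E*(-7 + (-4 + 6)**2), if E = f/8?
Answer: 39/8 ≈ 4.8750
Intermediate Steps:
E = -13/8 ≈ -1.6250
E*(-7 + (-4 + 6)**2) = -13*(-7 + (-4 + 6)**2)/8 = -13*(-7 + 2**2)/8 = -13*(-7 + 4)/8 = -13/8*(-3) = 39/8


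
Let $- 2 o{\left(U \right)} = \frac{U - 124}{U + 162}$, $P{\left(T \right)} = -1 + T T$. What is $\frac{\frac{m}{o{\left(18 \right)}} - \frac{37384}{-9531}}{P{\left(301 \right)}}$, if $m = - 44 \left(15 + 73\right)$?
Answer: $- \frac{830093051}{5720744475} \approx -0.1451$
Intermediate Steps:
$m = -3872$ ($m = \left(-44\right) 88 = -3872$)
$P{\left(T \right)} = -1 + T^{2}$
$o{\left(U \right)} = - \frac{-124 + U}{2 \left(162 + U\right)}$ ($o{\left(U \right)} = - \frac{\left(U - 124\right) \frac{1}{U + 162}}{2} = - \frac{\left(-124 + U\right) \frac{1}{162 + U}}{2} = - \frac{\frac{1}{162 + U} \left(-124 + U\right)}{2} = - \frac{-124 + U}{2 \left(162 + U\right)}$)
$\frac{\frac{m}{o{\left(18 \right)}} - \frac{37384}{-9531}}{P{\left(301 \right)}} = \frac{- \frac{3872}{\frac{1}{2} \frac{1}{162 + 18} \left(124 - 18\right)} - \frac{37384}{-9531}}{-1 + 301^{2}} = \frac{- \frac{3872}{\frac{1}{2} \cdot \frac{1}{180} \left(124 - 18\right)} - - \frac{37384}{9531}}{-1 + 90601} = \frac{- \frac{3872}{\frac{1}{2} \cdot \frac{1}{180} \cdot 106} + \frac{37384}{9531}}{90600} = \left(- \frac{3872}{\frac{53}{180}} + \frac{37384}{9531}\right) \frac{1}{90600} = \left(\left(-3872\right) \frac{180}{53} + \frac{37384}{9531}\right) \frac{1}{90600} = \left(- \frac{696960}{53} + \frac{37384}{9531}\right) \frac{1}{90600} = \left(- \frac{6640744408}{505143}\right) \frac{1}{90600} = - \frac{830093051}{5720744475}$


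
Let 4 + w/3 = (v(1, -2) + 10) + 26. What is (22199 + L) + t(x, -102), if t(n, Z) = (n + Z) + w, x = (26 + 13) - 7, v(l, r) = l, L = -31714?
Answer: -9486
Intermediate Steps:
w = 99 (w = -12 + 3*((1 + 10) + 26) = -12 + 3*(11 + 26) = -12 + 3*37 = -12 + 111 = 99)
x = 32 (x = 39 - 7 = 32)
t(n, Z) = 99 + Z + n (t(n, Z) = (n + Z) + 99 = (Z + n) + 99 = 99 + Z + n)
(22199 + L) + t(x, -102) = (22199 - 31714) + (99 - 102 + 32) = -9515 + 29 = -9486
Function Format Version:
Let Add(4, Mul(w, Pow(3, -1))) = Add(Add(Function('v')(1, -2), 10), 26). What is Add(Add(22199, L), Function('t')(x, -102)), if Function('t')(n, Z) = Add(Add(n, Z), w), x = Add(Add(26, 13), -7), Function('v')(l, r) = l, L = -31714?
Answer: -9486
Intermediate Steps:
w = 99 (w = Add(-12, Mul(3, Add(Add(1, 10), 26))) = Add(-12, Mul(3, Add(11, 26))) = Add(-12, Mul(3, 37)) = Add(-12, 111) = 99)
x = 32 (x = Add(39, -7) = 32)
Function('t')(n, Z) = Add(99, Z, n) (Function('t')(n, Z) = Add(Add(n, Z), 99) = Add(Add(Z, n), 99) = Add(99, Z, n))
Add(Add(22199, L), Function('t')(x, -102)) = Add(Add(22199, -31714), Add(99, -102, 32)) = Add(-9515, 29) = -9486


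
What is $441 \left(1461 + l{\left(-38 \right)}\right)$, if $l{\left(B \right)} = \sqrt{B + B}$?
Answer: $644301 + 882 i \sqrt{19} \approx 6.443 \cdot 10^{5} + 3844.6 i$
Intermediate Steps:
$l{\left(B \right)} = \sqrt{2} \sqrt{B}$ ($l{\left(B \right)} = \sqrt{2 B} = \sqrt{2} \sqrt{B}$)
$441 \left(1461 + l{\left(-38 \right)}\right) = 441 \left(1461 + \sqrt{2} \sqrt{-38}\right) = 441 \left(1461 + \sqrt{2} i \sqrt{38}\right) = 441 \left(1461 + 2 i \sqrt{19}\right) = 644301 + 882 i \sqrt{19}$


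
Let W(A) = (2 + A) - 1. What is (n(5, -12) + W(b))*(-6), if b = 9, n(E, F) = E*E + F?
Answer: -138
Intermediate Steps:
n(E, F) = F + E**2 (n(E, F) = E**2 + F = F + E**2)
W(A) = 1 + A
(n(5, -12) + W(b))*(-6) = ((-12 + 5**2) + (1 + 9))*(-6) = ((-12 + 25) + 10)*(-6) = (13 + 10)*(-6) = 23*(-6) = -138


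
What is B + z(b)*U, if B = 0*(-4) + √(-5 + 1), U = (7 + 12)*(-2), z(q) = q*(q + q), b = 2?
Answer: -304 + 2*I ≈ -304.0 + 2.0*I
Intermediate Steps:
z(q) = 2*q² (z(q) = q*(2*q) = 2*q²)
U = -38 (U = 19*(-2) = -38)
B = 2*I (B = 0 + √(-4) = 0 + 2*I = 2*I ≈ 2.0*I)
B + z(b)*U = 2*I + (2*2²)*(-38) = 2*I + (2*4)*(-38) = 2*I + 8*(-38) = 2*I - 304 = -304 + 2*I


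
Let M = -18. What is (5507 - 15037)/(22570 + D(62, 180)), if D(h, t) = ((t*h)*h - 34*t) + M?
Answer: -4765/354176 ≈ -0.013454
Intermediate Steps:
D(h, t) = -18 - 34*t + t*h² (D(h, t) = ((t*h)*h - 34*t) - 18 = ((h*t)*h - 34*t) - 18 = (t*h² - 34*t) - 18 = (-34*t + t*h²) - 18 = -18 - 34*t + t*h²)
(5507 - 15037)/(22570 + D(62, 180)) = (5507 - 15037)/(22570 + (-18 - 34*180 + 180*62²)) = -9530/(22570 + (-18 - 6120 + 180*3844)) = -9530/(22570 + (-18 - 6120 + 691920)) = -9530/(22570 + 685782) = -9530/708352 = -9530*1/708352 = -4765/354176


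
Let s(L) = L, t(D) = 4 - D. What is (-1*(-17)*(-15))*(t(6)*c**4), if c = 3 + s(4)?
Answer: 1224510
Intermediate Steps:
c = 7 (c = 3 + 4 = 7)
(-1*(-17)*(-15))*(t(6)*c**4) = (-1*(-17)*(-15))*((4 - 1*6)*7**4) = (17*(-15))*((4 - 6)*2401) = -(-510)*2401 = -255*(-4802) = 1224510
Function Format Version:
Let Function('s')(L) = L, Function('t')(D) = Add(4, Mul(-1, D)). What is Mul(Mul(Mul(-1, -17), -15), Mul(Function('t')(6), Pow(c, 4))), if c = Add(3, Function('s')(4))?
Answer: 1224510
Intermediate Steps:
c = 7 (c = Add(3, 4) = 7)
Mul(Mul(Mul(-1, -17), -15), Mul(Function('t')(6), Pow(c, 4))) = Mul(Mul(Mul(-1, -17), -15), Mul(Add(4, Mul(-1, 6)), Pow(7, 4))) = Mul(Mul(17, -15), Mul(Add(4, -6), 2401)) = Mul(-255, Mul(-2, 2401)) = Mul(-255, -4802) = 1224510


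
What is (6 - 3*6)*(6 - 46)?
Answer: 480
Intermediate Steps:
(6 - 3*6)*(6 - 46) = (6 - 18)*(-40) = -12*(-40) = 480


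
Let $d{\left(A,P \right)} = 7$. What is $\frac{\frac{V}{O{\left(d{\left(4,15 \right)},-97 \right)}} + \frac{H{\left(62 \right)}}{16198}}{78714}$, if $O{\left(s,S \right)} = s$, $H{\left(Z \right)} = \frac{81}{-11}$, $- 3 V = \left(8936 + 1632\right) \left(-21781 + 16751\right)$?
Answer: $\frac{193294185131}{6010758468} \approx 32.158$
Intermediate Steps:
$V = \frac{53157040}{3}$ ($V = - \frac{\left(8936 + 1632\right) \left(-21781 + 16751\right)}{3} = - \frac{10568 \left(-5030\right)}{3} = \left(- \frac{1}{3}\right) \left(-53157040\right) = \frac{53157040}{3} \approx 1.7719 \cdot 10^{7}$)
$H{\left(Z \right)} = - \frac{81}{11}$ ($H{\left(Z \right)} = 81 \left(- \frac{1}{11}\right) = - \frac{81}{11}$)
$\frac{\frac{V}{O{\left(d{\left(4,15 \right)},-97 \right)}} + \frac{H{\left(62 \right)}}{16198}}{78714} = \frac{\frac{53157040}{3 \cdot 7} - \frac{81}{11 \cdot 16198}}{78714} = \left(\frac{53157040}{3} \cdot \frac{1}{7} - \frac{81}{178178}\right) \frac{1}{78714} = \left(\frac{53157040}{21} - \frac{81}{178178}\right) \frac{1}{78714} = \frac{193294185131}{76362} \cdot \frac{1}{78714} = \frac{193294185131}{6010758468}$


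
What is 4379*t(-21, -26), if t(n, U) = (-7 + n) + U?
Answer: -236466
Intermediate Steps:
t(n, U) = -7 + U + n
4379*t(-21, -26) = 4379*(-7 - 26 - 21) = 4379*(-54) = -236466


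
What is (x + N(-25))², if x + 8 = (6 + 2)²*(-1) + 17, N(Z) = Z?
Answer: 6400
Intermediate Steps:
x = -55 (x = -8 + ((6 + 2)²*(-1) + 17) = -8 + (8²*(-1) + 17) = -8 + (64*(-1) + 17) = -8 + (-64 + 17) = -8 - 47 = -55)
(x + N(-25))² = (-55 - 25)² = (-80)² = 6400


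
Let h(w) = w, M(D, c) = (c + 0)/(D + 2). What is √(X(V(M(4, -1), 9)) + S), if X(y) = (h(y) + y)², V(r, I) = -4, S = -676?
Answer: 6*I*√17 ≈ 24.739*I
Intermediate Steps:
M(D, c) = c/(2 + D)
X(y) = 4*y² (X(y) = (y + y)² = (2*y)² = 4*y²)
√(X(V(M(4, -1), 9)) + S) = √(4*(-4)² - 676) = √(4*16 - 676) = √(64 - 676) = √(-612) = 6*I*√17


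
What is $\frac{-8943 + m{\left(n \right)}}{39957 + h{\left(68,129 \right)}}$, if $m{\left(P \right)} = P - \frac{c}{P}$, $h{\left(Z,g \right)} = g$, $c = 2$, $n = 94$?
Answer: $- \frac{207952}{942021} \approx -0.22075$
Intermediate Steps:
$m{\left(P \right)} = P - \frac{2}{P}$
$\frac{-8943 + m{\left(n \right)}}{39957 + h{\left(68,129 \right)}} = \frac{-8943 + \left(94 - \frac{2}{94}\right)}{39957 + 129} = \frac{-8943 + \left(94 - \frac{1}{47}\right)}{40086} = \left(-8943 + \left(94 - \frac{1}{47}\right)\right) \frac{1}{40086} = \left(-8943 + \frac{4417}{47}\right) \frac{1}{40086} = \left(- \frac{415904}{47}\right) \frac{1}{40086} = - \frac{207952}{942021}$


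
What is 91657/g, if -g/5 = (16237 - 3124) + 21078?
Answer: -91657/170955 ≈ -0.53615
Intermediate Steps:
g = -170955 (g = -5*((16237 - 3124) + 21078) = -5*(13113 + 21078) = -5*34191 = -170955)
91657/g = 91657/(-170955) = 91657*(-1/170955) = -91657/170955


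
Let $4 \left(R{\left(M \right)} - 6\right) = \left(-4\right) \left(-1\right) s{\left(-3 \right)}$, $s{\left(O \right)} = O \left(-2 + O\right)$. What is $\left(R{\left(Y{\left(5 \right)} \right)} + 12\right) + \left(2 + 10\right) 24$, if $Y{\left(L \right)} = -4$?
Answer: $321$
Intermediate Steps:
$R{\left(M \right)} = 21$ ($R{\left(M \right)} = 6 + \frac{\left(-4\right) \left(-1\right) \left(- 3 \left(-2 - 3\right)\right)}{4} = 6 + \frac{4 \left(\left(-3\right) \left(-5\right)\right)}{4} = 6 + \frac{4 \cdot 15}{4} = 6 + \frac{1}{4} \cdot 60 = 6 + 15 = 21$)
$\left(R{\left(Y{\left(5 \right)} \right)} + 12\right) + \left(2 + 10\right) 24 = \left(21 + 12\right) + \left(2 + 10\right) 24 = 33 + 12 \cdot 24 = 33 + 288 = 321$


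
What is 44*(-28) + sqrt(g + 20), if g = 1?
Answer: -1232 + sqrt(21) ≈ -1227.4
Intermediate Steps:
44*(-28) + sqrt(g + 20) = 44*(-28) + sqrt(1 + 20) = -1232 + sqrt(21)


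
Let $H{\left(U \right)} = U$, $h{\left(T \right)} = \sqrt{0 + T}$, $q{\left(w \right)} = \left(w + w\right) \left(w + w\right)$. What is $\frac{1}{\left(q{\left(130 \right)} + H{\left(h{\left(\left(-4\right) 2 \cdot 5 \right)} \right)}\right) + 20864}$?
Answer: $\frac{11058}{978234917} - \frac{i \sqrt{10}}{3912939668} \approx 1.1304 \cdot 10^{-5} - 8.0816 \cdot 10^{-10} i$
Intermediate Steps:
$q{\left(w \right)} = 4 w^{2}$ ($q{\left(w \right)} = 2 w 2 w = 4 w^{2}$)
$h{\left(T \right)} = \sqrt{T}$
$\frac{1}{\left(q{\left(130 \right)} + H{\left(h{\left(\left(-4\right) 2 \cdot 5 \right)} \right)}\right) + 20864} = \frac{1}{\left(4 \cdot 130^{2} + \sqrt{\left(-4\right) 2 \cdot 5}\right) + 20864} = \frac{1}{\left(4 \cdot 16900 + \sqrt{\left(-8\right) 5}\right) + 20864} = \frac{1}{\left(67600 + \sqrt{-40}\right) + 20864} = \frac{1}{\left(67600 + 2 i \sqrt{10}\right) + 20864} = \frac{1}{88464 + 2 i \sqrt{10}}$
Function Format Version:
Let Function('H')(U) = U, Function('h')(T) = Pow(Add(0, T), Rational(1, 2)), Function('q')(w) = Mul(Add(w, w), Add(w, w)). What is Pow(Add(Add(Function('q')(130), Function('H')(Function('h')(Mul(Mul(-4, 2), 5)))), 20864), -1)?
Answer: Add(Rational(11058, 978234917), Mul(Rational(-1, 3912939668), I, Pow(10, Rational(1, 2)))) ≈ Add(1.1304e-5, Mul(-8.0816e-10, I))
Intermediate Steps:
Function('q')(w) = Mul(4, Pow(w, 2)) (Function('q')(w) = Mul(Mul(2, w), Mul(2, w)) = Mul(4, Pow(w, 2)))
Function('h')(T) = Pow(T, Rational(1, 2))
Pow(Add(Add(Function('q')(130), Function('H')(Function('h')(Mul(Mul(-4, 2), 5)))), 20864), -1) = Pow(Add(Add(Mul(4, Pow(130, 2)), Pow(Mul(Mul(-4, 2), 5), Rational(1, 2))), 20864), -1) = Pow(Add(Add(Mul(4, 16900), Pow(Mul(-8, 5), Rational(1, 2))), 20864), -1) = Pow(Add(Add(67600, Pow(-40, Rational(1, 2))), 20864), -1) = Pow(Add(Add(67600, Mul(2, I, Pow(10, Rational(1, 2)))), 20864), -1) = Pow(Add(88464, Mul(2, I, Pow(10, Rational(1, 2)))), -1)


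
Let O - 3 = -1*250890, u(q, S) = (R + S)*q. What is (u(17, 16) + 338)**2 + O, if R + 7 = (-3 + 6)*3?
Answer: 163849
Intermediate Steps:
R = 2 (R = -7 + (-3 + 6)*3 = -7 + 3*3 = -7 + 9 = 2)
u(q, S) = q*(2 + S) (u(q, S) = (2 + S)*q = q*(2 + S))
O = -250887 (O = 3 - 1*250890 = 3 - 250890 = -250887)
(u(17, 16) + 338)**2 + O = (17*(2 + 16) + 338)**2 - 250887 = (17*18 + 338)**2 - 250887 = (306 + 338)**2 - 250887 = 644**2 - 250887 = 414736 - 250887 = 163849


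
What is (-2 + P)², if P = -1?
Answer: 9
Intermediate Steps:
(-2 + P)² = (-2 - 1)² = (-3)² = 9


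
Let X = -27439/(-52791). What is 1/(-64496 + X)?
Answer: -52791/3404780897 ≈ -1.5505e-5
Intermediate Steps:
X = 27439/52791 (X = -27439*(-1/52791) = 27439/52791 ≈ 0.51977)
1/(-64496 + X) = 1/(-64496 + 27439/52791) = 1/(-3404780897/52791) = -52791/3404780897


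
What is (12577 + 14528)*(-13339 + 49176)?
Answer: 971361885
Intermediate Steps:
(12577 + 14528)*(-13339 + 49176) = 27105*35837 = 971361885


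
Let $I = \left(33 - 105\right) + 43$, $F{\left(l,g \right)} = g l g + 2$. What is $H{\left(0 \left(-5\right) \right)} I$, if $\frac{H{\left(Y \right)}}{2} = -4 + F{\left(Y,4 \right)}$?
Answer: $116$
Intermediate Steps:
$F{\left(l,g \right)} = 2 + l g^{2}$ ($F{\left(l,g \right)} = l g^{2} + 2 = 2 + l g^{2}$)
$H{\left(Y \right)} = -4 + 32 Y$ ($H{\left(Y \right)} = 2 \left(-4 + \left(2 + Y 4^{2}\right)\right) = 2 \left(-4 + \left(2 + Y 16\right)\right) = 2 \left(-4 + \left(2 + 16 Y\right)\right) = 2 \left(-2 + 16 Y\right) = -4 + 32 Y$)
$I = -29$ ($I = -72 + 43 = -29$)
$H{\left(0 \left(-5\right) \right)} I = \left(-4 + 32 \cdot 0 \left(-5\right)\right) \left(-29\right) = \left(-4 + 32 \cdot 0\right) \left(-29\right) = \left(-4 + 0\right) \left(-29\right) = \left(-4\right) \left(-29\right) = 116$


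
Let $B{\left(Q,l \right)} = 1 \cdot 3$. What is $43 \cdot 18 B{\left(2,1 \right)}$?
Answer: $2322$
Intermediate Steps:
$B{\left(Q,l \right)} = 3$
$43 \cdot 18 B{\left(2,1 \right)} = 43 \cdot 18 \cdot 3 = 774 \cdot 3 = 2322$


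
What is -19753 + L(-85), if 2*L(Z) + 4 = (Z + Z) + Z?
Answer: -39765/2 ≈ -19883.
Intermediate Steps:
L(Z) = -2 + 3*Z/2 (L(Z) = -2 + ((Z + Z) + Z)/2 = -2 + (2*Z + Z)/2 = -2 + (3*Z)/2 = -2 + 3*Z/2)
-19753 + L(-85) = -19753 + (-2 + (3/2)*(-85)) = -19753 + (-2 - 255/2) = -19753 - 259/2 = -39765/2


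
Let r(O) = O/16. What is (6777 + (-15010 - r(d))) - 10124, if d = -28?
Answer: -73421/4 ≈ -18355.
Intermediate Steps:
r(O) = O/16 (r(O) = O*(1/16) = O/16)
(6777 + (-15010 - r(d))) - 10124 = (6777 + (-15010 - (-28)/16)) - 10124 = (6777 + (-15010 - 1*(-7/4))) - 10124 = (6777 + (-15010 + 7/4)) - 10124 = (6777 - 60033/4) - 10124 = -32925/4 - 10124 = -73421/4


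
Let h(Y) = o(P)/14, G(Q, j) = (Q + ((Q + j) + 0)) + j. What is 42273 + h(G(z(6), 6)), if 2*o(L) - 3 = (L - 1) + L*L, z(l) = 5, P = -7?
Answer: 295922/7 ≈ 42275.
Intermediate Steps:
G(Q, j) = 2*Q + 2*j (G(Q, j) = (Q + (Q + j)) + j = (j + 2*Q) + j = 2*Q + 2*j)
o(L) = 1 + L/2 + L²/2 (o(L) = 3/2 + ((L - 1) + L*L)/2 = 3/2 + ((-1 + L) + L²)/2 = 3/2 + (-1 + L + L²)/2 = 3/2 + (-½ + L/2 + L²/2) = 1 + L/2 + L²/2)
h(Y) = 11/7 (h(Y) = (1 + (½)*(-7) + (½)*(-7)²)/14 = (1 - 7/2 + (½)*49)*(1/14) = (1 - 7/2 + 49/2)*(1/14) = 22*(1/14) = 11/7)
42273 + h(G(z(6), 6)) = 42273 + 11/7 = 295922/7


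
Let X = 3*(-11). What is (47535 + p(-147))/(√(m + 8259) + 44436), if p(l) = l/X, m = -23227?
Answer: 2904636903/2715037963 - 261467*I*√3742/5430075926 ≈ 1.0698 - 0.0029455*I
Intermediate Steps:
X = -33
p(l) = -l/33 (p(l) = l/(-33) = l*(-1/33) = -l/33)
(47535 + p(-147))/(√(m + 8259) + 44436) = (47535 - 1/33*(-147))/(√(-23227 + 8259) + 44436) = (47535 + 49/11)/(√(-14968) + 44436) = 522934/(11*(2*I*√3742 + 44436)) = 522934/(11*(44436 + 2*I*√3742))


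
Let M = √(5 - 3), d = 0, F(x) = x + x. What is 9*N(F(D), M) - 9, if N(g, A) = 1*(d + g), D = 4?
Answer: 63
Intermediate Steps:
F(x) = 2*x
M = √2 ≈ 1.4142
N(g, A) = g (N(g, A) = 1*(0 + g) = 1*g = g)
9*N(F(D), M) - 9 = 9*(2*4) - 9 = 9*8 - 9 = 72 - 9 = 63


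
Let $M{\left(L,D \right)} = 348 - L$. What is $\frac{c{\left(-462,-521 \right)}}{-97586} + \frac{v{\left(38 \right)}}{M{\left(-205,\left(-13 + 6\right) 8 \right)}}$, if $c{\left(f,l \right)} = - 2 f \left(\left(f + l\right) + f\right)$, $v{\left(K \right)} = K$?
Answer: $\frac{371031404}{26982529} \approx 13.751$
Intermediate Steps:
$c{\left(f,l \right)} = - 2 f \left(l + 2 f\right)$
$\frac{c{\left(-462,-521 \right)}}{-97586} + \frac{v{\left(38 \right)}}{M{\left(-205,\left(-13 + 6\right) 8 \right)}} = \frac{\left(-2\right) \left(-462\right) \left(-521 + 2 \left(-462\right)\right)}{-97586} + \frac{38}{348 - -205} = \left(-2\right) \left(-462\right) \left(-521 - 924\right) \left(- \frac{1}{97586}\right) + \frac{38}{348 + 205} = \left(-2\right) \left(-462\right) \left(-1445\right) \left(- \frac{1}{97586}\right) + \frac{38}{553} = \left(-1335180\right) \left(- \frac{1}{97586}\right) + 38 \cdot \frac{1}{553} = \frac{667590}{48793} + \frac{38}{553} = \frac{371031404}{26982529}$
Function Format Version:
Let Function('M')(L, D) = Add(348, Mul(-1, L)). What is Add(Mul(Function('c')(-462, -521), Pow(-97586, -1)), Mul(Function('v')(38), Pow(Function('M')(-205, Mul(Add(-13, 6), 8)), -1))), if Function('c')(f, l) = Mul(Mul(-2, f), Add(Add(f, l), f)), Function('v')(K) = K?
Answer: Rational(371031404, 26982529) ≈ 13.751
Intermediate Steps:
Function('c')(f, l) = Mul(-2, f, Add(l, Mul(2, f))) (Function('c')(f, l) = Mul(Mul(-2, f), Add(l, Mul(2, f))) = Mul(-2, f, Add(l, Mul(2, f))))
Add(Mul(Function('c')(-462, -521), Pow(-97586, -1)), Mul(Function('v')(38), Pow(Function('M')(-205, Mul(Add(-13, 6), 8)), -1))) = Add(Mul(Mul(-2, -462, Add(-521, Mul(2, -462))), Pow(-97586, -1)), Mul(38, Pow(Add(348, Mul(-1, -205)), -1))) = Add(Mul(Mul(-2, -462, Add(-521, -924)), Rational(-1, 97586)), Mul(38, Pow(Add(348, 205), -1))) = Add(Mul(Mul(-2, -462, -1445), Rational(-1, 97586)), Mul(38, Pow(553, -1))) = Add(Mul(-1335180, Rational(-1, 97586)), Mul(38, Rational(1, 553))) = Add(Rational(667590, 48793), Rational(38, 553)) = Rational(371031404, 26982529)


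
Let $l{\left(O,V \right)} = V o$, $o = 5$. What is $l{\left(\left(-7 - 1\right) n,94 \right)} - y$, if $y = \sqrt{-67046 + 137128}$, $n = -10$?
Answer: $470 - \sqrt{70082} \approx 205.27$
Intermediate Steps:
$l{\left(O,V \right)} = 5 V$ ($l{\left(O,V \right)} = V 5 = 5 V$)
$y = \sqrt{70082} \approx 264.73$
$l{\left(\left(-7 - 1\right) n,94 \right)} - y = 5 \cdot 94 - \sqrt{70082} = 470 - \sqrt{70082}$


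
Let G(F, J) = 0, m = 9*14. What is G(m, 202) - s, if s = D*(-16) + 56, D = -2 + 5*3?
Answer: 152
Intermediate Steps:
D = 13 (D = -2 + 15 = 13)
m = 126
s = -152 (s = 13*(-16) + 56 = -208 + 56 = -152)
G(m, 202) - s = 0 - 1*(-152) = 0 + 152 = 152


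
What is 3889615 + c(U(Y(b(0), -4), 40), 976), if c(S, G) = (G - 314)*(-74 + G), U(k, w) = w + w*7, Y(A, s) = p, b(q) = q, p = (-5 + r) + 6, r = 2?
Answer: 4486739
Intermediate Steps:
p = 3 (p = (-5 + 2) + 6 = -3 + 6 = 3)
Y(A, s) = 3
U(k, w) = 8*w (U(k, w) = w + 7*w = 8*w)
c(S, G) = (-314 + G)*(-74 + G)
3889615 + c(U(Y(b(0), -4), 40), 976) = 3889615 + (23236 + 976² - 388*976) = 3889615 + (23236 + 952576 - 378688) = 3889615 + 597124 = 4486739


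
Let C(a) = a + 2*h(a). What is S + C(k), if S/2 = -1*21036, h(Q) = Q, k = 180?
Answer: -41532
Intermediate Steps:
S = -42072 (S = 2*(-1*21036) = 2*(-21036) = -42072)
C(a) = 3*a (C(a) = a + 2*a = 3*a)
S + C(k) = -42072 + 3*180 = -42072 + 540 = -41532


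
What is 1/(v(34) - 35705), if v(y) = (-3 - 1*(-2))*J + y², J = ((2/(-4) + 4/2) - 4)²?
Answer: -4/138221 ≈ -2.8939e-5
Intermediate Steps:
J = 25/4 (J = ((2*(-¼) + 4*(½)) - 4)² = ((-½ + 2) - 4)² = (3/2 - 4)² = (-5/2)² = 25/4 ≈ 6.2500)
v(y) = -25/4 + y² (v(y) = (-3 - 1*(-2))*(25/4) + y² = (-3 + 2)*(25/4) + y² = -1*25/4 + y² = -25/4 + y²)
1/(v(34) - 35705) = 1/((-25/4 + 34²) - 35705) = 1/((-25/4 + 1156) - 35705) = 1/(4599/4 - 35705) = 1/(-138221/4) = -4/138221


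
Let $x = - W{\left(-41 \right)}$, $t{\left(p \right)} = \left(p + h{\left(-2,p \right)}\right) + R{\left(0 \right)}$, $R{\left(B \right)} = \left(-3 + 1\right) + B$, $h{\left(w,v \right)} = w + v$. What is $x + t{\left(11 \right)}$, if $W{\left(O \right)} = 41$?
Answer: $-23$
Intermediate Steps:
$h{\left(w,v \right)} = v + w$
$R{\left(B \right)} = -2 + B$
$t{\left(p \right)} = -4 + 2 p$ ($t{\left(p \right)} = \left(p + \left(p - 2\right)\right) + \left(-2 + 0\right) = \left(p + \left(-2 + p\right)\right) - 2 = \left(-2 + 2 p\right) - 2 = -4 + 2 p$)
$x = -41$ ($x = \left(-1\right) 41 = -41$)
$x + t{\left(11 \right)} = -41 + \left(-4 + 2 \cdot 11\right) = -41 + \left(-4 + 22\right) = -41 + 18 = -23$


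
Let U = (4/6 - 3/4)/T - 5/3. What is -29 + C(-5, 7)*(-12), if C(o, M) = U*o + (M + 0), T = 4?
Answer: -857/4 ≈ -214.25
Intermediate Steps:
U = -27/16 (U = (4/6 - 3/4)/4 - 5/3 = (4*(⅙) - 3*¼)*(¼) - 5*⅓ = (⅔ - ¾)*(¼) - 5/3 = -1/12*¼ - 5/3 = -1/48 - 5/3 = -27/16 ≈ -1.6875)
C(o, M) = M - 27*o/16 (C(o, M) = -27*o/16 + (M + 0) = -27*o/16 + M = M - 27*o/16)
-29 + C(-5, 7)*(-12) = -29 + (7 - 27/16*(-5))*(-12) = -29 + (7 + 135/16)*(-12) = -29 + (247/16)*(-12) = -29 - 741/4 = -857/4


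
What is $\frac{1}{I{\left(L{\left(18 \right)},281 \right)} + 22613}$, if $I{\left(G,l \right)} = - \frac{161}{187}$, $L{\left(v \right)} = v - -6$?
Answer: $\frac{187}{4228470} \approx 4.4224 \cdot 10^{-5}$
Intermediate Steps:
$L{\left(v \right)} = 6 + v$ ($L{\left(v \right)} = v + 6 = 6 + v$)
$I{\left(G,l \right)} = - \frac{161}{187}$ ($I{\left(G,l \right)} = \left(-161\right) \frac{1}{187} = - \frac{161}{187}$)
$\frac{1}{I{\left(L{\left(18 \right)},281 \right)} + 22613} = \frac{1}{- \frac{161}{187} + 22613} = \frac{1}{\frac{4228470}{187}} = \frac{187}{4228470}$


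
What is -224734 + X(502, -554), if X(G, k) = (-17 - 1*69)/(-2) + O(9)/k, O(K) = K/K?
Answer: -124478815/554 ≈ -2.2469e+5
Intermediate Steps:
O(K) = 1
X(G, k) = 43 + 1/k (X(G, k) = (-17 - 1*69)/(-2) + 1/k = (-17 - 69)*(-1/2) + 1/k = -86*(-1/2) + 1/k = 43 + 1/k)
-224734 + X(502, -554) = -224734 + (43 + 1/(-554)) = -224734 + (43 - 1/554) = -224734 + 23821/554 = -124478815/554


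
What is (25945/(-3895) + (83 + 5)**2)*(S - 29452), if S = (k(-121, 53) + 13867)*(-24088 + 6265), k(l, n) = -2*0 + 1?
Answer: -78419101577568/41 ≈ -1.9127e+12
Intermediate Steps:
k(l, n) = 1 (k(l, n) = 0 + 1 = 1)
S = -247169364 (S = (1 + 13867)*(-24088 + 6265) = 13868*(-17823) = -247169364)
(25945/(-3895) + (83 + 5)**2)*(S - 29452) = (25945/(-3895) + (83 + 5)**2)*(-247169364 - 29452) = (25945*(-1/3895) + 88**2)*(-247198816) = (-5189/779 + 7744)*(-247198816) = (6027387/779)*(-247198816) = -78419101577568/41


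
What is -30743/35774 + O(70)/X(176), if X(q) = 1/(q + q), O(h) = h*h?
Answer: 61702964457/35774 ≈ 1.7248e+6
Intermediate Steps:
O(h) = h²
X(q) = 1/(2*q)
-30743/35774 + O(70)/X(176) = -30743/35774 + 70²/(((½)/176)) = -30743*1/35774 + 4900/(((½)*(1/176))) = -30743/35774 + 4900/(1/352) = -30743/35774 + 4900*352 = -30743/35774 + 1724800 = 61702964457/35774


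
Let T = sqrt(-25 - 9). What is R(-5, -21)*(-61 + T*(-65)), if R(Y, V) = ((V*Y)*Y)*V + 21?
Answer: -673806 - 717990*I*sqrt(34) ≈ -6.7381e+5 - 4.1866e+6*I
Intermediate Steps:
T = I*sqrt(34) (T = sqrt(-34) = I*sqrt(34) ≈ 5.8309*I)
R(Y, V) = 21 + V**2*Y**2 (R(Y, V) = (V*Y**2)*V + 21 = V**2*Y**2 + 21 = 21 + V**2*Y**2)
R(-5, -21)*(-61 + T*(-65)) = (21 + (-21)**2*(-5)**2)*(-61 + (I*sqrt(34))*(-65)) = (21 + 441*25)*(-61 - 65*I*sqrt(34)) = (21 + 11025)*(-61 - 65*I*sqrt(34)) = 11046*(-61 - 65*I*sqrt(34)) = -673806 - 717990*I*sqrt(34)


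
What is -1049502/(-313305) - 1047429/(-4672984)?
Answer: 1744156932271/488023084040 ≈ 3.5739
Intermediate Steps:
-1049502/(-313305) - 1047429/(-4672984) = -1049502*(-1/313305) - 1047429*(-1/4672984) = 349834/104435 + 1047429/4672984 = 1744156932271/488023084040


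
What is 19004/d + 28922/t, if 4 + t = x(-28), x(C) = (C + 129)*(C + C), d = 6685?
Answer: -8578093/3783710 ≈ -2.2671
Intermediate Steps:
x(C) = 2*C*(129 + C) (x(C) = (129 + C)*(2*C) = 2*C*(129 + C))
t = -5660 (t = -4 + 2*(-28)*(129 - 28) = -4 + 2*(-28)*101 = -4 - 5656 = -5660)
19004/d + 28922/t = 19004/6685 + 28922/(-5660) = 19004*(1/6685) + 28922*(-1/5660) = 19004/6685 - 14461/2830 = -8578093/3783710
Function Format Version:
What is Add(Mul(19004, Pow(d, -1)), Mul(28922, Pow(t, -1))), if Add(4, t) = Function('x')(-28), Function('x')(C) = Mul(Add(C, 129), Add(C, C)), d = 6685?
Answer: Rational(-8578093, 3783710) ≈ -2.2671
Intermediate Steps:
Function('x')(C) = Mul(2, C, Add(129, C)) (Function('x')(C) = Mul(Add(129, C), Mul(2, C)) = Mul(2, C, Add(129, C)))
t = -5660 (t = Add(-4, Mul(2, -28, Add(129, -28))) = Add(-4, Mul(2, -28, 101)) = Add(-4, -5656) = -5660)
Add(Mul(19004, Pow(d, -1)), Mul(28922, Pow(t, -1))) = Add(Mul(19004, Pow(6685, -1)), Mul(28922, Pow(-5660, -1))) = Add(Mul(19004, Rational(1, 6685)), Mul(28922, Rational(-1, 5660))) = Add(Rational(19004, 6685), Rational(-14461, 2830)) = Rational(-8578093, 3783710)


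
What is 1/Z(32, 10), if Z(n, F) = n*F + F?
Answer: 1/330 ≈ 0.0030303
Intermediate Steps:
Z(n, F) = F + F*n (Z(n, F) = F*n + F = F + F*n)
1/Z(32, 10) = 1/(10*(1 + 32)) = 1/(10*33) = 1/330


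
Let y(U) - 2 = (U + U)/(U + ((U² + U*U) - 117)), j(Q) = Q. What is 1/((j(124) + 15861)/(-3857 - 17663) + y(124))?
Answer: 132386736/167504341 ≈ 0.79035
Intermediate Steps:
y(U) = 2 + 2*U/(-117 + U + 2*U²) (y(U) = 2 + (U + U)/(U + ((U² + U*U) - 117)) = 2 + (2*U)/(U + ((U² + U²) - 117)) = 2 + (2*U)/(U + (2*U² - 117)) = 2 + (2*U)/(U + (-117 + 2*U²)) = 2 + (2*U)/(-117 + U + 2*U²) = 2 + 2*U/(-117 + U + 2*U²))
1/((j(124) + 15861)/(-3857 - 17663) + y(124)) = 1/((124 + 15861)/(-3857 - 17663) + 2*(-117 + 2*124 + 2*124²)/(-117 + 124 + 2*124²)) = 1/(15985/(-21520) + 2*(-117 + 248 + 2*15376)/(-117 + 124 + 2*15376)) = 1/(15985*(-1/21520) + 2*(-117 + 248 + 30752)/(-117 + 124 + 30752)) = 1/(-3197/4304 + 2*30883/30759) = 1/(-3197/4304 + 2*(1/30759)*30883) = 1/(-3197/4304 + 61766/30759) = 1/(167504341/132386736) = 132386736/167504341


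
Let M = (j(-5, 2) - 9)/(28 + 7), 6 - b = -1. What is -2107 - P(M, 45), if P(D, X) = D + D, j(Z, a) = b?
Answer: -73741/35 ≈ -2106.9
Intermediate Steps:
b = 7 (b = 6 - 1*(-1) = 6 + 1 = 7)
j(Z, a) = 7
M = -2/35 (M = (7 - 9)/(28 + 7) = -2/35 ≈ -0.057143)
P(D, X) = 2*D
-2107 - P(M, 45) = -2107 - 2*(-2)/35 = -2107 - 1*(-4/35) = -2107 + 4/35 = -73741/35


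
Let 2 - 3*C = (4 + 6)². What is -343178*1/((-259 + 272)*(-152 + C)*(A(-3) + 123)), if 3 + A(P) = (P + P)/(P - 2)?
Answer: 857945/727402 ≈ 1.1795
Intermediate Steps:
C = -98/3 (C = ⅔ - (4 + 6)²/3 = ⅔ - ⅓*10² = ⅔ - ⅓*100 = ⅔ - 100/3 = -98/3 ≈ -32.667)
A(P) = -3 + 2*P/(-2 + P) (A(P) = -3 + (P + P)/(P - 2) = -3 + (2*P)/(-2 + P) = -3 + 2*P/(-2 + P))
-343178*1/((-259 + 272)*(-152 + C)*(A(-3) + 123)) = -343178*1/((-259 + 272)*(-152 - 98/3)*((6 - 1*(-3))/(-2 - 3) + 123)) = -343178*(-3/(7202*((6 + 3)/(-5) + 123))) = -343178*(-3/(7202*(-⅕*9 + 123))) = -343178*(-3/(7202*(-9/5 + 123))) = -343178/(-554/3*606/5*13) = -343178/((-111908/5*13)) = -343178/(-1454804/5) = -343178*(-5/1454804) = 857945/727402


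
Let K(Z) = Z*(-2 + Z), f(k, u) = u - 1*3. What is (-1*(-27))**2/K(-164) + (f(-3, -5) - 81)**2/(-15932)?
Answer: -51006719/108433192 ≈ -0.47040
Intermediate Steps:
f(k, u) = -3 + u (f(k, u) = u - 3 = -3 + u)
(-1*(-27))**2/K(-164) + (f(-3, -5) - 81)**2/(-15932) = (-1*(-27))**2/((-164*(-2 - 164))) + ((-3 - 5) - 81)**2/(-15932) = 27**2/((-164*(-166))) + (-8 - 81)**2*(-1/15932) = 729/27224 + (-89)**2*(-1/15932) = 729*(1/27224) + 7921*(-1/15932) = 729/27224 - 7921/15932 = -51006719/108433192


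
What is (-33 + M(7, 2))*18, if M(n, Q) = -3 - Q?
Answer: -684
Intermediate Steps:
(-33 + M(7, 2))*18 = (-33 + (-3 - 1*2))*18 = (-33 + (-3 - 2))*18 = (-33 - 5)*18 = -38*18 = -684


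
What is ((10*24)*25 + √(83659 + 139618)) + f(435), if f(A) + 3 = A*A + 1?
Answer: 195223 + √223277 ≈ 1.9570e+5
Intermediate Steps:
f(A) = -2 + A² (f(A) = -3 + (A*A + 1) = -3 + (A² + 1) = -3 + (1 + A²) = -2 + A²)
((10*24)*25 + √(83659 + 139618)) + f(435) = ((10*24)*25 + √(83659 + 139618)) + (-2 + 435²) = (240*25 + √223277) + (-2 + 189225) = (6000 + √223277) + 189223 = 195223 + √223277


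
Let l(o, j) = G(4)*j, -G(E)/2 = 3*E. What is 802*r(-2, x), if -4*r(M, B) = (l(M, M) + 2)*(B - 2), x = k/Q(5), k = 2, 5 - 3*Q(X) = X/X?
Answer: 10025/2 ≈ 5012.5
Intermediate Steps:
Q(X) = 4/3 (Q(X) = 5/3 - X/(3*X) = 5/3 - ⅓*1 = 5/3 - ⅓ = 4/3)
x = 3/2 (x = 2/(4/3) = 2*(¾) = 3/2 ≈ 1.5000)
G(E) = -6*E
l(o, j) = -24*j (l(o, j) = (-6*4)*j = -24*j)
r(M, B) = -(-2 + B)*(2 - 24*M)/4 (r(M, B) = -(-24*M + 2)*(B - 2)/4 = -(2 - 24*M)*(-2 + B)/4 = -(-2 + B)*(2 - 24*M)/4)
802*r(-2, x) = 802*(1 - 12*(-2) - ½*3/2 + 6*(3/2)*(-2)) = 802*(1 + 24 - ¾ - 18) = 802*(25/4) = 10025/2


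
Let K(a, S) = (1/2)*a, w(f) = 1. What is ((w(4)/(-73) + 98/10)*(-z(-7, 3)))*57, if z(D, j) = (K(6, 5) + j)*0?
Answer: 0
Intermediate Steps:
K(a, S) = a/2 (K(a, S) = (1*(½))*a = a/2)
z(D, j) = 0 (z(D, j) = ((½)*6 + j)*0 = (3 + j)*0 = 0)
((w(4)/(-73) + 98/10)*(-z(-7, 3)))*57 = ((1/(-73) + 98/10)*(-1*0))*57 = ((1*(-1/73) + 98*(⅒))*0)*57 = ((-1/73 + 49/5)*0)*57 = ((3572/365)*0)*57 = 0*57 = 0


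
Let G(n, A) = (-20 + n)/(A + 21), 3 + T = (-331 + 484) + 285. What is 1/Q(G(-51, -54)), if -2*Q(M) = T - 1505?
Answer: 1/535 ≈ 0.0018692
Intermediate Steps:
T = 435 (T = -3 + ((-331 + 484) + 285) = -3 + (153 + 285) = -3 + 438 = 435)
G(n, A) = (-20 + n)/(21 + A)
Q(M) = 535 (Q(M) = -(435 - 1505)/2 = -½*(-1070) = 535)
1/Q(G(-51, -54)) = 1/535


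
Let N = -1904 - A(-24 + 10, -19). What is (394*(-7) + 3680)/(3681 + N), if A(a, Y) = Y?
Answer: 461/898 ≈ 0.51336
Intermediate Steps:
N = -1885 (N = -1904 - 1*(-19) = -1904 + 19 = -1885)
(394*(-7) + 3680)/(3681 + N) = (394*(-7) + 3680)/(3681 - 1885) = (-2758 + 3680)/1796 = 922*(1/1796) = 461/898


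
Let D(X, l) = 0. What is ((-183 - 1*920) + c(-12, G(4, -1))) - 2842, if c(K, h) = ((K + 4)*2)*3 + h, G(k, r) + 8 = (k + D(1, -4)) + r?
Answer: -3998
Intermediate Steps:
G(k, r) = -8 + k + r (G(k, r) = -8 + ((k + 0) + r) = -8 + (k + r) = -8 + k + r)
c(K, h) = 24 + h + 6*K (c(K, h) = ((4 + K)*2)*3 + h = (8 + 2*K)*3 + h = (24 + 6*K) + h = 24 + h + 6*K)
((-183 - 1*920) + c(-12, G(4, -1))) - 2842 = ((-183 - 1*920) + (24 + (-8 + 4 - 1) + 6*(-12))) - 2842 = ((-183 - 920) + (24 - 5 - 72)) - 2842 = (-1103 - 53) - 2842 = -1156 - 2842 = -3998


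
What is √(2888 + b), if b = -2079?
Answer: √809 ≈ 28.443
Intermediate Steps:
√(2888 + b) = √(2888 - 2079) = √809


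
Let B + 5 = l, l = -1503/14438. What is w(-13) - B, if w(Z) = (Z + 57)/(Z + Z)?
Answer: 640373/187694 ≈ 3.4118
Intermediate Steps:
w(Z) = (57 + Z)/(2*Z) (w(Z) = (57 + Z)/((2*Z)) = (57 + Z)*(1/(2*Z)) = (57 + Z)/(2*Z))
l = -1503/14438 (l = -1503*1/14438 = -1503/14438 ≈ -0.10410)
B = -73693/14438 (B = -5 - 1503/14438 = -73693/14438 ≈ -5.1041)
w(-13) - B = (1/2)*(57 - 13)/(-13) - 1*(-73693/14438) = (1/2)*(-1/13)*44 + 73693/14438 = -22/13 + 73693/14438 = 640373/187694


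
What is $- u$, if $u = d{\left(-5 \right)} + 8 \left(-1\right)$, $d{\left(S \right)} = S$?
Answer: $13$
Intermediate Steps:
$u = -13$ ($u = -5 + 8 \left(-1\right) = -5 - 8 = -13$)
$- u = \left(-1\right) \left(-13\right) = 13$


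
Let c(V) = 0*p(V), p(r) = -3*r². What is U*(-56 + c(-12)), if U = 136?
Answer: -7616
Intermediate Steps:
c(V) = 0 (c(V) = 0*(-3*V²) = 0)
U*(-56 + c(-12)) = 136*(-56 + 0) = 136*(-56) = -7616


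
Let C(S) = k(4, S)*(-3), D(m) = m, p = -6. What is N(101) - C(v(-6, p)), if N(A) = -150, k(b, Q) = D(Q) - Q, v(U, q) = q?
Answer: -150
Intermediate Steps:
k(b, Q) = 0 (k(b, Q) = Q - Q = 0)
C(S) = 0 (C(S) = 0*(-3) = 0)
N(101) - C(v(-6, p)) = -150 - 1*0 = -150 + 0 = -150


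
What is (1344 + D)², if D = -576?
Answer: 589824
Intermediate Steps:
(1344 + D)² = (1344 - 576)² = 768² = 589824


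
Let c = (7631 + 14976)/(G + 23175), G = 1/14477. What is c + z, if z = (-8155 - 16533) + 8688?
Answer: -5367744334461/335504476 ≈ -15999.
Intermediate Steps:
G = 1/14477 ≈ 6.9075e-5
c = 327281539/335504476 (c = (7631 + 14976)/(1/14477 + 23175) = 22607/(335504476/14477) = 22607*(14477/335504476) = 327281539/335504476 ≈ 0.97549)
z = -16000 (z = -24688 + 8688 = -16000)
c + z = 327281539/335504476 - 16000 = -5367744334461/335504476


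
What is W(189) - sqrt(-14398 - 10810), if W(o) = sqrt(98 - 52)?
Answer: sqrt(46) - 2*I*sqrt(6302) ≈ 6.7823 - 158.77*I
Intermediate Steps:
W(o) = sqrt(46)
W(189) - sqrt(-14398 - 10810) = sqrt(46) - sqrt(-14398 - 10810) = sqrt(46) - sqrt(-25208) = sqrt(46) - 2*I*sqrt(6302)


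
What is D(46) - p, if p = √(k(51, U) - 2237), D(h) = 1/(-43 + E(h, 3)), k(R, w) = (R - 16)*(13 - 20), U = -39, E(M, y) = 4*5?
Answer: -1/23 - I*√2482 ≈ -0.043478 - 49.82*I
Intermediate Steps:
E(M, y) = 20
k(R, w) = 112 - 7*R (k(R, w) = (-16 + R)*(-7) = 112 - 7*R)
D(h) = -1/23 (D(h) = 1/(-43 + 20) = 1/(-23) = -1/23)
p = I*√2482 (p = √((112 - 7*51) - 2237) = √((112 - 357) - 2237) = √(-245 - 2237) = √(-2482) = I*√2482 ≈ 49.82*I)
D(46) - p = -1/23 - I*√2482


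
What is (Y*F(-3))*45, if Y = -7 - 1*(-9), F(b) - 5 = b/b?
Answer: 540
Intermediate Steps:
F(b) = 6 (F(b) = 5 + b/b = 5 + 1 = 6)
Y = 2 (Y = -7 + 9 = 2)
(Y*F(-3))*45 = (2*6)*45 = 12*45 = 540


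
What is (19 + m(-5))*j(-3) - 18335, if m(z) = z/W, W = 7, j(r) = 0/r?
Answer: -18335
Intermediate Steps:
j(r) = 0
m(z) = z/7
(19 + m(-5))*j(-3) - 18335 = (19 + (⅐)*(-5))*0 - 18335 = (19 - 5/7)*0 - 18335 = (128/7)*0 - 18335 = 0 - 18335 = -18335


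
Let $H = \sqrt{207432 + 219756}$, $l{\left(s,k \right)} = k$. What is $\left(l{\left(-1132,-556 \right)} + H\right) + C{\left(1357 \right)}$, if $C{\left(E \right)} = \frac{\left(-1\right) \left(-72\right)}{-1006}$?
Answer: $- \frac{279704}{503} + 2 \sqrt{106797} \approx 97.525$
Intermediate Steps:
$H = 2 \sqrt{106797}$ ($H = \sqrt{427188} = 2 \sqrt{106797} \approx 653.6$)
$C{\left(E \right)} = - \frac{36}{503}$ ($C{\left(E \right)} = 72 \left(- \frac{1}{1006}\right) = - \frac{36}{503}$)
$\left(l{\left(-1132,-556 \right)} + H\right) + C{\left(1357 \right)} = \left(-556 + 2 \sqrt{106797}\right) - \frac{36}{503} = - \frac{279704}{503} + 2 \sqrt{106797}$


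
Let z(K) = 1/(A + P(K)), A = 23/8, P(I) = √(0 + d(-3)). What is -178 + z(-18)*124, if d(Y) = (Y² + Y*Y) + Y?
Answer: -99534/431 + 7936*√15/431 ≈ -159.62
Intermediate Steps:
d(Y) = Y + 2*Y² (d(Y) = (Y² + Y²) + Y = 2*Y² + Y = Y + 2*Y²)
P(I) = √15 (P(I) = √(0 - 3*(1 + 2*(-3))) = √(0 - 3*(1 - 6)) = √(0 - 3*(-5)) = √(0 + 15) = √15)
A = 23/8 (A = 23*(⅛) = 23/8 ≈ 2.8750)
z(K) = 1/(23/8 + √15)
-178 + z(-18)*124 = -178 + (-184/431 + 64*√15/431)*124 = -178 + (-22816/431 + 7936*√15/431) = -99534/431 + 7936*√15/431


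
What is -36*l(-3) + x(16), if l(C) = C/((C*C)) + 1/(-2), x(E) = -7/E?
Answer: 473/16 ≈ 29.563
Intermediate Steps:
l(C) = -1/2 + 1/C (l(C) = C/(C**2) + 1*(-1/2) = C/C**2 - 1/2 = 1/C - 1/2 = -1/2 + 1/C)
-36*l(-3) + x(16) = -18*(2 - 1*(-3))/(-3) - 7/16 = -18*(-1)*(2 + 3)/3 - 7*1/16 = -18*(-1)*5/3 - 7/16 = -36*(-5/6) - 7/16 = 30 - 7/16 = 473/16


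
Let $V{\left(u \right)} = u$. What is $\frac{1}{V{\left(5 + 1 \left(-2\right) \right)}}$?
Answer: $\frac{1}{3} \approx 0.33333$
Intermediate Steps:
$\frac{1}{V{\left(5 + 1 \left(-2\right) \right)}} = \frac{1}{5 + 1 \left(-2\right)} = \frac{1}{5 - 2} = \frac{1}{3}$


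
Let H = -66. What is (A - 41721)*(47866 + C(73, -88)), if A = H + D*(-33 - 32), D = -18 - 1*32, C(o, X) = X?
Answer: -1841220786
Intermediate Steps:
D = -50 (D = -18 - 32 = -50)
A = 3184 (A = -66 - 50*(-33 - 32) = -66 - 50*(-65) = -66 + 3250 = 3184)
(A - 41721)*(47866 + C(73, -88)) = (3184 - 41721)*(47866 - 88) = -38537*47778 = -1841220786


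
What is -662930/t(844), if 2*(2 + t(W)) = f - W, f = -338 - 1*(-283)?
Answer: 1325860/903 ≈ 1468.3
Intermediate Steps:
f = -55 (f = -338 + 283 = -55)
t(W) = -59/2 - W/2 (t(W) = -2 + (-55 - W)/2 = -2 + (-55/2 - W/2) = -59/2 - W/2)
-662930/t(844) = -662930/(-59/2 - ½*844) = -662930/(-59/2 - 422) = -662930/(-903/2) = -662930*(-2/903) = 1325860/903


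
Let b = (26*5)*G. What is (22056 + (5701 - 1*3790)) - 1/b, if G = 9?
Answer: 28041389/1170 ≈ 23967.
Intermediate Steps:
b = 1170 (b = (26*5)*9 = 130*9 = 1170)
(22056 + (5701 - 1*3790)) - 1/b = (22056 + (5701 - 1*3790)) - 1/1170 = (22056 + (5701 - 3790)) - 1*1/1170 = (22056 + 1911) - 1/1170 = 23967 - 1/1170 = 28041389/1170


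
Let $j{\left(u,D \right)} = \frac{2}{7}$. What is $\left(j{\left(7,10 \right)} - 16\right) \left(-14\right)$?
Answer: $220$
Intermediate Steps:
$j{\left(u,D \right)} = \frac{2}{7}$ ($j{\left(u,D \right)} = 2 \cdot \frac{1}{7} = \frac{2}{7}$)
$\left(j{\left(7,10 \right)} - 16\right) \left(-14\right) = \left(\frac{2}{7} - 16\right) \left(-14\right) = \left(- \frac{110}{7}\right) \left(-14\right) = 220$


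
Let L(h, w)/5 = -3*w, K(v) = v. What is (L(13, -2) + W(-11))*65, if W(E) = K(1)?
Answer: 2015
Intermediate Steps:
W(E) = 1
L(h, w) = -15*w (L(h, w) = 5*(-3*w) = -15*w)
(L(13, -2) + W(-11))*65 = (-15*(-2) + 1)*65 = (30 + 1)*65 = 31*65 = 2015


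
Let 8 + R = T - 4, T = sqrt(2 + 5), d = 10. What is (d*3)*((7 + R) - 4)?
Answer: -270 + 30*sqrt(7) ≈ -190.63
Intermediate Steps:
T = sqrt(7) ≈ 2.6458
R = -12 + sqrt(7) (R = -8 + (sqrt(7) - 4) = -8 + (-4 + sqrt(7)) = -12 + sqrt(7) ≈ -9.3542)
(d*3)*((7 + R) - 4) = (10*3)*((7 + (-12 + sqrt(7))) - 4) = 30*((-5 + sqrt(7)) - 4) = 30*(-9 + sqrt(7)) = -270 + 30*sqrt(7)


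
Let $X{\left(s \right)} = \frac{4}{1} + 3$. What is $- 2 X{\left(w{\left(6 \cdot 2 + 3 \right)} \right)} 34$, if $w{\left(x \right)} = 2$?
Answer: $-476$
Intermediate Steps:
$X{\left(s \right)} = 7$ ($X{\left(s \right)} = 4 \cdot 1 + 3 = 4 + 3 = 7$)
$- 2 X{\left(w{\left(6 \cdot 2 + 3 \right)} \right)} 34 = \left(-2\right) 7 \cdot 34 = \left(-14\right) 34 = -476$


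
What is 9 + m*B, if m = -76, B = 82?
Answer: -6223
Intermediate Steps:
9 + m*B = 9 - 76*82 = 9 - 6232 = -6223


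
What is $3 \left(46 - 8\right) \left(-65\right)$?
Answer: $-7410$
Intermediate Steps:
$3 \left(46 - 8\right) \left(-65\right) = 3 \cdot 38 \left(-65\right) = 114 \left(-65\right) = -7410$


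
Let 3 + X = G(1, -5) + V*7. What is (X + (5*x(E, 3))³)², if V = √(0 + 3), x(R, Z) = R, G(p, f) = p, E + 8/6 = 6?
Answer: 117612066079/729 + 4801244*√3/27 ≈ 1.6164e+8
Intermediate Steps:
E = 14/3 (E = -4/3 + 6 = 14/3 ≈ 4.6667)
V = √3 ≈ 1.7320
X = -2 + 7*√3 (X = -3 + (1 + √3*7) = -3 + (1 + 7*√3) = -2 + 7*√3 ≈ 10.124)
(X + (5*x(E, 3))³)² = ((-2 + 7*√3) + (5*(14/3))³)² = ((-2 + 7*√3) + (70/3)³)² = ((-2 + 7*√3) + 343000/27)² = (342946/27 + 7*√3)²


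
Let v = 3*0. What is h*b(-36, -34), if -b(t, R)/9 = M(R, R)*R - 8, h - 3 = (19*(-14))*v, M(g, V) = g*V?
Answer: 1061424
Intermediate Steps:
M(g, V) = V*g
v = 0
h = 3 (h = 3 + (19*(-14))*0 = 3 - 266*0 = 3 + 0 = 3)
b(t, R) = 72 - 9*R**3 (b(t, R) = -9*((R*R)*R - 8) = -9*(R**2*R - 8) = -9*(R**3 - 8) = -9*(-8 + R**3) = 72 - 9*R**3)
h*b(-36, -34) = 3*(72 - 9*(-34)**3) = 3*(72 - 9*(-39304)) = 3*(72 + 353736) = 3*353808 = 1061424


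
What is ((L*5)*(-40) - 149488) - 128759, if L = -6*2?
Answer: -275847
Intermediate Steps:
L = -12
((L*5)*(-40) - 149488) - 128759 = (-12*5*(-40) - 149488) - 128759 = (-60*(-40) - 149488) - 128759 = (2400 - 149488) - 128759 = -147088 - 128759 = -275847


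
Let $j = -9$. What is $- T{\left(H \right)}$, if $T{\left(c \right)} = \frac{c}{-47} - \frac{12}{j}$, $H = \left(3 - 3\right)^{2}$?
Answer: $- \frac{4}{3} \approx -1.3333$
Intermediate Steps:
$H = 0$ ($H = 0^{2} = 0$)
$T{\left(c \right)} = \frac{4}{3} - \frac{c}{47}$ ($T{\left(c \right)} = \frac{c}{-47} - \frac{12}{-9} = c \left(- \frac{1}{47}\right) - - \frac{4}{3} = - \frac{c}{47} + \frac{4}{3} = \frac{4}{3} - \frac{c}{47}$)
$- T{\left(H \right)} = - (\frac{4}{3} - 0) = - (\frac{4}{3} + 0) = \left(-1\right) \frac{4}{3} = - \frac{4}{3}$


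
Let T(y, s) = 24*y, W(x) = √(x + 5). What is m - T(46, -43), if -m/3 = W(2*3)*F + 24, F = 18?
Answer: -1176 - 54*√11 ≈ -1355.1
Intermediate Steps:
W(x) = √(5 + x)
m = -72 - 54*√11 (m = -3*(√(5 + 2*3)*18 + 24) = -3*(√(5 + 6)*18 + 24) = -3*(√11*18 + 24) = -3*(18*√11 + 24) = -3*(24 + 18*√11) = -72 - 54*√11 ≈ -251.10)
m - T(46, -43) = (-72 - 54*√11) - 24*46 = (-72 - 54*√11) - 1*1104 = (-72 - 54*√11) - 1104 = -1176 - 54*√11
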